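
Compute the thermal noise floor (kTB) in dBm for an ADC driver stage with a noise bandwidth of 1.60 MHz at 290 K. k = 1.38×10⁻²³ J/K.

P_n = kTB = 1.38×10⁻²³ × 290 × 1.60×10⁶ = 6.40×10⁻¹⁵ W
In dBm: 10 log₁₀(6.40×10⁻¹⁵ / 10⁻³) = −111.9 dBm

−111.9 dBm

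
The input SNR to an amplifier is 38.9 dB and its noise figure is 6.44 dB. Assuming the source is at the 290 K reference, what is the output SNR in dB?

By definition F = SNR_in/SNR_out, so in dB: SNR_out = SNR_in − NF
SNR_out = 38.9 − 6.44 = 32.46 dB

32.46 dB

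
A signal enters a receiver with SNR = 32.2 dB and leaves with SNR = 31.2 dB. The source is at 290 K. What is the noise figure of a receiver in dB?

NF (dB) = SNR_in(dB) − SNR_out(dB) when the source is at T₀
NF = 32.2 − 31.2 = 1.0 dB

1.0 dB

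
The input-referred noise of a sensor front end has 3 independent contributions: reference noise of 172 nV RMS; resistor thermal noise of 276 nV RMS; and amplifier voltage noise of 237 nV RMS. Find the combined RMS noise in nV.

402 nV

Uncorrelated sources add in power (mean-square): V_tot = √(ΣV_i²)
V_tot = √[(1.72×10⁻⁷)² + (2.76×10⁻⁷)² + (2.37×10⁻⁷)²] = 4.02×10⁻⁷ V = 402 nV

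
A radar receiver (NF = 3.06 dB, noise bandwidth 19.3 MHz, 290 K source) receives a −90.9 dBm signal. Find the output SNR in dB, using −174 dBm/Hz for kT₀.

Noise floor: N = −174 + 10 log₁₀(B) + NF
10 log₁₀(1.93×10⁷) = 72.86 dB
N = −174 + 72.86 + 3.06 = −98.08 dBm
SNR = P_sig − N = −90.9 − (−98.08) = 7.18 dB → 7.2 dB

7.2 dB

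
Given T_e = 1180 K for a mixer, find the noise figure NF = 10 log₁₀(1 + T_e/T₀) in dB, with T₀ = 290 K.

7.05 dB

F = 1 + T_e/T₀ = 1 + 1180/290 = 5.06897
NF = 10 log₁₀(5.06897) = 7.05 dB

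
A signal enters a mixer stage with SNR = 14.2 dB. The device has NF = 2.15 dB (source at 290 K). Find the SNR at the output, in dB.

By definition F = SNR_in/SNR_out, so in dB: SNR_out = SNR_in − NF
SNR_out = 14.2 − 2.15 = 12.05 dB

12.05 dB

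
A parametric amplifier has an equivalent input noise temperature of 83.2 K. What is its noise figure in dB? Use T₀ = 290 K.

1.10 dB

F = 1 + T_e/T₀ = 1 + 83.2/290 = 1.2869
NF = 10 log₁₀(1.2869) = 1.10 dB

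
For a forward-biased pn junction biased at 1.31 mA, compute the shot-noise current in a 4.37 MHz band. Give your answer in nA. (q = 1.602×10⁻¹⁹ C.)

I_n = √(2qI·B)
2qI·B = 2 × 1.602×10⁻¹⁹ × 1.31×10⁻³ × 4.37×10⁶ = 1.83×10⁻¹⁵ A²
I_n = √(1.83×10⁻¹⁵) = 4.28×10⁻⁸ A = 42.8 nA

42.8 nA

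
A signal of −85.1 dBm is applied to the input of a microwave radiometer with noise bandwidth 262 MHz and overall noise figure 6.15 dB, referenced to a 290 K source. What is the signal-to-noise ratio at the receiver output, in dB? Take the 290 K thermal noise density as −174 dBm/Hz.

Noise floor: N = −174 + 10 log₁₀(B) + NF
10 log₁₀(2.62×10⁸) = 84.18 dB
N = −174 + 84.18 + 6.15 = −83.67 dBm
SNR = P_sig − N = −85.1 − (−83.67) = −1.43 dB → −1.4 dB

−1.4 dB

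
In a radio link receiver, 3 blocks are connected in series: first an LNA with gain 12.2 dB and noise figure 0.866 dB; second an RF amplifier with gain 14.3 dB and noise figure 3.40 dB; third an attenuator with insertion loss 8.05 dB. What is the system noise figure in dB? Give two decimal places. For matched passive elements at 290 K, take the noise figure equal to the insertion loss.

1.15 dB

Convert to linear (a loss of L dB is a gain of −L dB): F_i = 10^(NF_i/10), G_i = 10^(G_i,dB/10)
  Stage 1: F_1 = 10^(0.866/10) = 1.221, G_1 = 10^(12.2/10) = 16.60
  Stage 2: F_2 = 10^(3.40/10) = 2.188, G_2 = 10^(14.3/10) = 26.92
  Stage 3: F_3 = 10^(8.05/10) = 6.383, G_3 = 10^(−8.05/10) = 0.1567
Friis cascade:
  F = 1.221 + (2.188 − 1)/16.60 + (6.383 − 1)/446.7 = 1.304
NF = 10 log₁₀(1.304) = 1.15 dB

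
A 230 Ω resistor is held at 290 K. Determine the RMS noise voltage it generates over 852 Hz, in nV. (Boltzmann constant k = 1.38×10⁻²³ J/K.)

56.0 nV

V_n = √(4kTRB)
4kTRB = 4 × 1.38×10⁻²³ × 290 × 2.30×10² × 8.52×10² = 3.14×10⁻¹⁵ V²
V_n = √(3.14×10⁻¹⁵) = 5.60×10⁻⁸ V = 56.0 nV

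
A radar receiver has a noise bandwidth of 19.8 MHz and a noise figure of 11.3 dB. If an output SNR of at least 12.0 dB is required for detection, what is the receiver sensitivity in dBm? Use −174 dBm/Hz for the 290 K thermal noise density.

−77.7 dBm

Sensitivity = −174 + 10 log₁₀(B) + NF + SNR_min
= −174 + 72.97 + 11.3 + 12.0
= −77.73 dBm → −77.7 dBm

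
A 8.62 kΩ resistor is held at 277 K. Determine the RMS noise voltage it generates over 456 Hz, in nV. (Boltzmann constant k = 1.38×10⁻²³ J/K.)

V_n = √(4kTRB)
4kTRB = 4 × 1.38×10⁻²³ × 277 × 8.62×10³ × 4.56×10² = 6.01×10⁻¹⁴ V²
V_n = √(6.01×10⁻¹⁴) = 2.45×10⁻⁷ V = 245 nV

245 nV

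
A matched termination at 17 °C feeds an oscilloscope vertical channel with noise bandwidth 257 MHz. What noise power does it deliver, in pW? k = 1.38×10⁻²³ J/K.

T = 17 °C + 273.15 = 290.15 K
P_n = kTB = 1.38×10⁻²³ × 290.15 × 2.57×10⁸ = 1.03×10⁻¹² W = 1.03 pW

1.03 pW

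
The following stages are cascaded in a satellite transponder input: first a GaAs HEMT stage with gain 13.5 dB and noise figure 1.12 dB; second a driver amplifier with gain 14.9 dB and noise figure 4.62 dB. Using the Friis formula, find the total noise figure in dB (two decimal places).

Convert to linear (a loss of L dB is a gain of −L dB): F_i = 10^(NF_i/10), G_i = 10^(G_i,dB/10)
  Stage 1: F_1 = 10^(1.12/10) = 1.294, G_1 = 10^(13.5/10) = 22.39
  Stage 2: F_2 = 10^(4.62/10) = 2.897, G_2 = 10^(14.9/10) = 30.90
Friis cascade:
  F = 1.294 + (2.897 − 1)/22.39 = 1.379
NF = 10 log₁₀(1.379) = 1.40 dB

1.40 dB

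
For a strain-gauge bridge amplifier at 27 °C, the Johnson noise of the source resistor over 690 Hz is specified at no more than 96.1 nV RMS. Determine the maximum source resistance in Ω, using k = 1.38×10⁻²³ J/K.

T = 27 °C + 273.15 = 300.15 K
Johnson–Nyquist: V_n = √(4kTRB) ⇒ R = V_n² / (4kTB)
4kTB = 4 × 1.38×10⁻²³ × 300.15 × 6.90×10² = 1.14×10⁻¹⁷
R = (9.61×10⁻⁸)² / 1.14×10⁻¹⁷ = 8.08×10² Ω = 808 Ω

808 Ω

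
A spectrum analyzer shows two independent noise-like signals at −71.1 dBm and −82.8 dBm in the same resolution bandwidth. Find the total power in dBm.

Convert to linear, add, convert back:
P₁ = 7.76×10⁻¹¹ W, P₂ = 5.25×10⁻¹² W
P_tot = 8.29×10⁻¹¹ W → 10 log₁₀(P_tot / 10⁻³) = −70.8 dBm

−70.8 dBm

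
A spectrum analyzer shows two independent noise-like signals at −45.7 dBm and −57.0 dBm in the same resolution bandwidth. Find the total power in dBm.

Convert to linear, add, convert back:
P₁ = 2.69×10⁻⁸ W, P₂ = 2.00×10⁻⁹ W
P_tot = 2.89×10⁻⁸ W → 10 log₁₀(P_tot / 10⁻³) = −45.4 dBm

−45.4 dBm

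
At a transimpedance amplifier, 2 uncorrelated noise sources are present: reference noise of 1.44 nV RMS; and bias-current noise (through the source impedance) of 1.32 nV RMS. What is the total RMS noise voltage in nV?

1.95 nV

Uncorrelated sources add in power (mean-square): V_tot = √(ΣV_i²)
V_tot = √[(1.44×10⁻⁹)² + (1.32×10⁻⁹)²] = 1.95×10⁻⁹ V = 1.95 nV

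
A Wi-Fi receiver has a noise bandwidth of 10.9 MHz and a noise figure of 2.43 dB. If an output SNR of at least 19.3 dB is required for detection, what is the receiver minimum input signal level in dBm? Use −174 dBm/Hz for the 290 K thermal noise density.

−81.9 dBm

Sensitivity = −174 + 10 log₁₀(B) + NF + SNR_min
= −174 + 70.37 + 2.43 + 19.3
= −81.90 dBm → −81.9 dBm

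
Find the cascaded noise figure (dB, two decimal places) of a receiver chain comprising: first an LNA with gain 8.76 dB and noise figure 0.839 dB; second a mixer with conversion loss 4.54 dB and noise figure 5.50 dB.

1.91 dB

Convert to linear (a loss of L dB is a gain of −L dB): F_i = 10^(NF_i/10), G_i = 10^(G_i,dB/10)
  Stage 1: F_1 = 10^(0.839/10) = 1.213, G_1 = 10^(8.76/10) = 7.516
  Stage 2: F_2 = 10^(5.50/10) = 3.548, G_2 = 10^(−4.54/10) = 0.3516
Friis cascade:
  F = 1.213 + (3.548 − 1)/7.516 = 1.552
NF = 10 log₁₀(1.552) = 1.91 dB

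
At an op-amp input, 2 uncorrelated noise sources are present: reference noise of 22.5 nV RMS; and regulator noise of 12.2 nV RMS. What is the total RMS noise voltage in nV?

25.6 nV

Uncorrelated sources add in power (mean-square): V_tot = √(ΣV_i²)
V_tot = √[(2.25×10⁻⁸)² + (1.22×10⁻⁸)²] = 2.56×10⁻⁸ V = 25.6 nV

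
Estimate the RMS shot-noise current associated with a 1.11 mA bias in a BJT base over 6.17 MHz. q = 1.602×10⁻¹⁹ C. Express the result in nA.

46.8 nA

I_n = √(2qI·B)
2qI·B = 2 × 1.602×10⁻¹⁹ × 1.11×10⁻³ × 6.17×10⁶ = 2.19×10⁻¹⁵ A²
I_n = √(2.19×10⁻¹⁵) = 4.68×10⁻⁸ A = 46.8 nA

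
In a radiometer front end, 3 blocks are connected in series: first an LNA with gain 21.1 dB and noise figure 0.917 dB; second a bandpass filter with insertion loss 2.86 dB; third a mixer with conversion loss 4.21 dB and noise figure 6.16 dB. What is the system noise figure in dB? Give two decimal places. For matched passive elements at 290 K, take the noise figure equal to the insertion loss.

1.10 dB

Convert to linear (a loss of L dB is a gain of −L dB): F_i = 10^(NF_i/10), G_i = 10^(G_i,dB/10)
  Stage 1: F_1 = 10^(0.917/10) = 1.235, G_1 = 10^(21.1/10) = 128.8
  Stage 2: F_2 = 10^(2.86/10) = 1.932, G_2 = 10^(−2.86/10) = 0.5176
  Stage 3: F_3 = 10^(6.16/10) = 4.130, G_3 = 10^(−4.21/10) = 0.3793
Friis cascade:
  F = 1.235 + (1.932 − 1)/128.8 + (4.130 − 1)/66.68 = 1.289
NF = 10 log₁₀(1.289) = 1.10 dB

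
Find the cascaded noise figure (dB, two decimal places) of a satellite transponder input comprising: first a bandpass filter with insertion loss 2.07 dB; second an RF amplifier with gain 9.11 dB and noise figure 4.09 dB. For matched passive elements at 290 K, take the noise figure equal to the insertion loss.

Convert to linear (a loss of L dB is a gain of −L dB): F_i = 10^(NF_i/10), G_i = 10^(G_i,dB/10)
  Stage 1: F_1 = 10^(2.07/10) = 1.611, G_1 = 10^(−2.07/10) = 0.6209
  Stage 2: F_2 = 10^(4.09/10) = 2.564, G_2 = 10^(9.11/10) = 8.147
Friis cascade:
  F = 1.611 + (2.564 − 1)/0.6209 = 4.130
NF = 10 log₁₀(4.130) = 6.16 dB

6.16 dB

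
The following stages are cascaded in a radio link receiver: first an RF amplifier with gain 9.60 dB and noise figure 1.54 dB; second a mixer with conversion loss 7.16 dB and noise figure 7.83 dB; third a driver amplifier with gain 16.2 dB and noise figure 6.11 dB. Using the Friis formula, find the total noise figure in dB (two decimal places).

Convert to linear (a loss of L dB is a gain of −L dB): F_i = 10^(NF_i/10), G_i = 10^(G_i,dB/10)
  Stage 1: F_1 = 10^(1.54/10) = 1.426, G_1 = 10^(9.60/10) = 9.120
  Stage 2: F_2 = 10^(7.83/10) = 6.067, G_2 = 10^(−7.16/10) = 0.1923
  Stage 3: F_3 = 10^(6.11/10) = 4.083, G_3 = 10^(16.2/10) = 41.69
Friis cascade:
  F = 1.426 + (6.067 − 1)/9.120 + (4.083 − 1)/1.754 = 3.739
NF = 10 log₁₀(3.739) = 5.73 dB

5.73 dB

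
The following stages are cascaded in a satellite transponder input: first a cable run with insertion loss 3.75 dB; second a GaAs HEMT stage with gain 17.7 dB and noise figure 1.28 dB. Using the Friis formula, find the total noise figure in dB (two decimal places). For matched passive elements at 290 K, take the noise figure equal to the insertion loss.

Convert to linear (a loss of L dB is a gain of −L dB): F_i = 10^(NF_i/10), G_i = 10^(G_i,dB/10)
  Stage 1: F_1 = 10^(3.75/10) = 2.371, G_1 = 10^(−3.75/10) = 0.4217
  Stage 2: F_2 = 10^(1.28/10) = 1.343, G_2 = 10^(17.7/10) = 58.88
Friis cascade:
  F = 2.371 + (1.343 − 1)/0.4217 = 3.184
NF = 10 log₁₀(3.184) = 5.03 dB

5.03 dB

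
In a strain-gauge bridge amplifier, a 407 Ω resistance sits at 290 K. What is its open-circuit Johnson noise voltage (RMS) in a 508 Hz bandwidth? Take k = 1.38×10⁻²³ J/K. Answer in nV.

V_n = √(4kTRB)
4kTRB = 4 × 1.38×10⁻²³ × 290 × 4.07×10² × 5.08×10² = 3.31×10⁻¹⁵ V²
V_n = √(3.31×10⁻¹⁵) = 5.75×10⁻⁸ V = 57.5 nV

57.5 nV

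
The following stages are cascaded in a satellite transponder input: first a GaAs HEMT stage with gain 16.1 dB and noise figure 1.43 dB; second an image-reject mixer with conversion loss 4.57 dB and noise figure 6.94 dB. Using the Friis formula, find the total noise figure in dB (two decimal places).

1.72 dB

Convert to linear (a loss of L dB is a gain of −L dB): F_i = 10^(NF_i/10), G_i = 10^(G_i,dB/10)
  Stage 1: F_1 = 10^(1.43/10) = 1.390, G_1 = 10^(16.1/10) = 40.74
  Stage 2: F_2 = 10^(6.94/10) = 4.943, G_2 = 10^(−4.57/10) = 0.3491
Friis cascade:
  F = 1.390 + (4.943 − 1)/40.74 = 1.487
NF = 10 log₁₀(1.487) = 1.72 dB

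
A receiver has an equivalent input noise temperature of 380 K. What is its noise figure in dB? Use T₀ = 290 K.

F = 1 + T_e/T₀ = 1 + 380/290 = 2.31034
NF = 10 log₁₀(2.31034) = 3.64 dB

3.64 dB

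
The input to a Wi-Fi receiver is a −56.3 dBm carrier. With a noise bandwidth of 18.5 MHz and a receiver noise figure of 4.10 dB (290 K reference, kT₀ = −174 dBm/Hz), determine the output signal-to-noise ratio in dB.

Noise floor: N = −174 + 10 log₁₀(B) + NF
10 log₁₀(1.85×10⁷) = 72.67 dB
N = −174 + 72.67 + 4.10 = −97.23 dBm
SNR = P_sig − N = −56.3 − (−97.23) = 40.93 dB → 40.9 dB

40.9 dB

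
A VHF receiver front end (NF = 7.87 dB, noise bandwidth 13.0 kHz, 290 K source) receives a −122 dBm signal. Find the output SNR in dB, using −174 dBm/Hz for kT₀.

Noise floor: N = −174 + 10 log₁₀(B) + NF
10 log₁₀(1.30×10⁴) = 41.14 dB
N = −174 + 41.14 + 7.87 = −124.99 dBm
SNR = P_sig − N = −122 − (−124.99) = 2.99 dB → 3.0 dB

3.0 dB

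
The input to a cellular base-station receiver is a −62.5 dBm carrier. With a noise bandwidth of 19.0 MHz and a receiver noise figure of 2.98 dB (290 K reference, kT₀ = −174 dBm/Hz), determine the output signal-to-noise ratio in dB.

Noise floor: N = −174 + 10 log₁₀(B) + NF
10 log₁₀(1.90×10⁷) = 72.79 dB
N = −174 + 72.79 + 2.98 = −98.23 dBm
SNR = P_sig − N = −62.5 − (−98.23) = 35.73 dB → 35.7 dB

35.7 dB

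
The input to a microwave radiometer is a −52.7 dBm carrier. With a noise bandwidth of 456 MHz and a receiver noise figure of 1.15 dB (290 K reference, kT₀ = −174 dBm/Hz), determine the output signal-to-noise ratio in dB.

Noise floor: N = −174 + 10 log₁₀(B) + NF
10 log₁₀(4.56×10⁸) = 86.59 dB
N = −174 + 86.59 + 1.15 = −86.26 dBm
SNR = P_sig − N = −52.7 − (−86.26) = 33.56 dB → 33.6 dB

33.6 dB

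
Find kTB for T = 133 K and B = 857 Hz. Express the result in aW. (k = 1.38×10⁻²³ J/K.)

P_n = kTB = 1.38×10⁻²³ × 133 × 8.57×10² = 1.57×10⁻¹⁸ W = 1.57 aW

1.57 aW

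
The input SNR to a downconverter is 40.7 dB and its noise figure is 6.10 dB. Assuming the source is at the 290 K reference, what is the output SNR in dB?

34.60 dB

By definition F = SNR_in/SNR_out, so in dB: SNR_out = SNR_in − NF
SNR_out = 40.7 − 6.10 = 34.60 dB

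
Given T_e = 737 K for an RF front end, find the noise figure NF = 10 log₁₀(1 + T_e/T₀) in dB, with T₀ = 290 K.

F = 1 + T_e/T₀ = 1 + 737/290 = 3.54138
NF = 10 log₁₀(3.54138) = 5.49 dB

5.49 dB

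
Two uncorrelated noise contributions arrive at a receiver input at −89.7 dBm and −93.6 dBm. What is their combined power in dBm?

Convert to linear, add, convert back:
P₁ = 1.07×10⁻¹² W, P₂ = 4.37×10⁻¹³ W
P_tot = 1.51×10⁻¹² W → 10 log₁₀(P_tot / 10⁻³) = −88.2 dBm

−88.2 dBm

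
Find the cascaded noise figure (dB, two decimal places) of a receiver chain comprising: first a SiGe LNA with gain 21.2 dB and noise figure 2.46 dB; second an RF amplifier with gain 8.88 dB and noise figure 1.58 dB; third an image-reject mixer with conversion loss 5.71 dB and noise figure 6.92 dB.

2.48 dB

Convert to linear (a loss of L dB is a gain of −L dB): F_i = 10^(NF_i/10), G_i = 10^(G_i,dB/10)
  Stage 1: F_1 = 10^(2.46/10) = 1.762, G_1 = 10^(21.2/10) = 131.8
  Stage 2: F_2 = 10^(1.58/10) = 1.439, G_2 = 10^(8.88/10) = 7.727
  Stage 3: F_3 = 10^(6.92/10) = 4.920, G_3 = 10^(−5.71/10) = 0.2685
Friis cascade:
  F = 1.762 + (1.439 − 1)/131.8 + (4.920 − 1)/1019 = 1.769
NF = 10 log₁₀(1.769) = 2.48 dB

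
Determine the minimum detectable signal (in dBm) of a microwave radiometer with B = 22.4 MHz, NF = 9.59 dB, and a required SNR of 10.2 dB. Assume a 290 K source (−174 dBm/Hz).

−80.7 dBm

Sensitivity = −174 + 10 log₁₀(B) + NF + SNR_min
= −174 + 73.5 + 9.59 + 10.2
= −80.71 dBm → −80.7 dBm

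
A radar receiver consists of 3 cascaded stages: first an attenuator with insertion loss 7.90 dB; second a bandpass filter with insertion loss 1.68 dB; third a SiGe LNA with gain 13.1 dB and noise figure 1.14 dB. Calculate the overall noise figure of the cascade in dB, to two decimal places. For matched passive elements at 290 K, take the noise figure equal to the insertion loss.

Convert to linear (a loss of L dB is a gain of −L dB): F_i = 10^(NF_i/10), G_i = 10^(G_i,dB/10)
  Stage 1: F_1 = 10^(7.90/10) = 6.166, G_1 = 10^(−7.90/10) = 0.1622
  Stage 2: F_2 = 10^(1.68/10) = 1.472, G_2 = 10^(−1.68/10) = 0.6792
  Stage 3: F_3 = 10^(1.14/10) = 1.300, G_3 = 10^(13.1/10) = 20.42
Friis cascade:
  F = 6.166 + (1.472 − 1)/0.1622 + (1.300 − 1)/0.1102 = 11.80
NF = 10 log₁₀(11.80) = 10.72 dB

10.72 dB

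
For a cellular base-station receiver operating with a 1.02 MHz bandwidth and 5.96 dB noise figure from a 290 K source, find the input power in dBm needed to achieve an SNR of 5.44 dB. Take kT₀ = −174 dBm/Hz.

−102.5 dBm

Sensitivity = −174 + 10 log₁₀(B) + NF + SNR_min
= −174 + 60.09 + 5.96 + 5.44
= −102.51 dBm → −102.5 dBm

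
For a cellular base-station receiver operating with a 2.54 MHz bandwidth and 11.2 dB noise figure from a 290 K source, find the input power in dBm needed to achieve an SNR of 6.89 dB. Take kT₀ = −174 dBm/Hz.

−91.9 dBm

Sensitivity = −174 + 10 log₁₀(B) + NF + SNR_min
= −174 + 64.05 + 11.2 + 6.89
= −91.86 dBm → −91.9 dBm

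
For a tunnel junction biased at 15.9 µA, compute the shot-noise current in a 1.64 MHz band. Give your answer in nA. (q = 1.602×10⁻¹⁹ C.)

I_n = √(2qI·B)
2qI·B = 2 × 1.602×10⁻¹⁹ × 1.59×10⁻⁵ × 1.64×10⁶ = 8.35×10⁻¹⁸ A²
I_n = √(8.35×10⁻¹⁸) = 2.89×10⁻⁹ A = 2.89 nA

2.89 nA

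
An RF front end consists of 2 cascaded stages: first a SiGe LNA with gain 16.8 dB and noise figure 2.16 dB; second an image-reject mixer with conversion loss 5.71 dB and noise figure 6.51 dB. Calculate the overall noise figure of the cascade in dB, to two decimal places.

Convert to linear (a loss of L dB is a gain of −L dB): F_i = 10^(NF_i/10), G_i = 10^(G_i,dB/10)
  Stage 1: F_1 = 10^(2.16/10) = 1.644, G_1 = 10^(16.8/10) = 47.86
  Stage 2: F_2 = 10^(6.51/10) = 4.477, G_2 = 10^(−5.71/10) = 0.2685
Friis cascade:
  F = 1.644 + (4.477 − 1)/47.86 = 1.717
NF = 10 log₁₀(1.717) = 2.35 dB

2.35 dB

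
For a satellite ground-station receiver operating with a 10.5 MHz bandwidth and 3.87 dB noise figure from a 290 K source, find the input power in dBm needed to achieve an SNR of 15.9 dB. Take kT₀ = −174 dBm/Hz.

−84.0 dBm

Sensitivity = −174 + 10 log₁₀(B) + NF + SNR_min
= −174 + 70.21 + 3.87 + 15.9
= −84.02 dBm → −84.0 dBm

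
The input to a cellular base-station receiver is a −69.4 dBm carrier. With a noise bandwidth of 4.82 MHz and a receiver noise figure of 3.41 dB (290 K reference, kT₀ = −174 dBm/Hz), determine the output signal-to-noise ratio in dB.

34.4 dB

Noise floor: N = −174 + 10 log₁₀(B) + NF
10 log₁₀(4.82×10⁶) = 66.83 dB
N = −174 + 66.83 + 3.41 = −103.76 dBm
SNR = P_sig − N = −69.4 − (−103.76) = 34.36 dB → 34.4 dB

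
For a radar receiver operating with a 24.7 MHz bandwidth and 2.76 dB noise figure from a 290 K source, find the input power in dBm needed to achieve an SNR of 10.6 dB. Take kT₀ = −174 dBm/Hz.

−86.7 dBm

Sensitivity = −174 + 10 log₁₀(B) + NF + SNR_min
= −174 + 73.93 + 2.76 + 10.6
= −86.71 dBm → −86.7 dBm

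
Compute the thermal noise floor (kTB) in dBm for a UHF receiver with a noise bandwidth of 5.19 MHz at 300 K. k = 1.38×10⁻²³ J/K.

−106.7 dBm

P_n = kTB = 1.38×10⁻²³ × 300 × 5.19×10⁶ = 2.15×10⁻¹⁴ W
In dBm: 10 log₁₀(2.15×10⁻¹⁴ / 10⁻³) = −106.7 dBm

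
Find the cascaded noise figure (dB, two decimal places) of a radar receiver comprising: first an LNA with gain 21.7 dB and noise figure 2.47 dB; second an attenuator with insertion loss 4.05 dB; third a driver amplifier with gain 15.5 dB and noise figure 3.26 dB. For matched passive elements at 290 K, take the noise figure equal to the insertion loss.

Convert to linear (a loss of L dB is a gain of −L dB): F_i = 10^(NF_i/10), G_i = 10^(G_i,dB/10)
  Stage 1: F_1 = 10^(2.47/10) = 1.766, G_1 = 10^(21.7/10) = 147.9
  Stage 2: F_2 = 10^(4.05/10) = 2.541, G_2 = 10^(−4.05/10) = 0.3936
  Stage 3: F_3 = 10^(3.26/10) = 2.118, G_3 = 10^(15.5/10) = 35.48
Friis cascade:
  F = 1.766 + (2.541 − 1)/147.9 + (2.118 − 1)/58.21 = 1.796
NF = 10 log₁₀(1.796) = 2.54 dB

2.54 dB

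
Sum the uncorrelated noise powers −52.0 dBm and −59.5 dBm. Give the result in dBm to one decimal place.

−51.3 dBm

Convert to linear, add, convert back:
P₁ = 6.31×10⁻⁹ W, P₂ = 1.12×10⁻⁹ W
P_tot = 7.43×10⁻⁹ W → 10 log₁₀(P_tot / 10⁻³) = −51.3 dBm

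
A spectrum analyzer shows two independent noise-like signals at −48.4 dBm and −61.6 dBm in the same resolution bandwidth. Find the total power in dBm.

Convert to linear, add, convert back:
P₁ = 1.45×10⁻⁸ W, P₂ = 6.92×10⁻¹⁰ W
P_tot = 1.51×10⁻⁸ W → 10 log₁₀(P_tot / 10⁻³) = −48.2 dBm

−48.2 dBm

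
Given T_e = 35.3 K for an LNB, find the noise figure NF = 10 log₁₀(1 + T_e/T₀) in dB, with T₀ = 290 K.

0.499 dB

F = 1 + T_e/T₀ = 1 + 35.3/290 = 1.12172
NF = 10 log₁₀(1.12172) = 0.499 dB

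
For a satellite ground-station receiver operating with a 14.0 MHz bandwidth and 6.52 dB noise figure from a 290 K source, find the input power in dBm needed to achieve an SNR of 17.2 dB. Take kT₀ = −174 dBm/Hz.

−78.8 dBm

Sensitivity = −174 + 10 log₁₀(B) + NF + SNR_min
= −174 + 71.46 + 6.52 + 17.2
= −78.82 dBm → −78.8 dBm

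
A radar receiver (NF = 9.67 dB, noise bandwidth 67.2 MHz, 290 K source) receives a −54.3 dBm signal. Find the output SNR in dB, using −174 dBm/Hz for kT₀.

Noise floor: N = −174 + 10 log₁₀(B) + NF
10 log₁₀(6.72×10⁷) = 78.27 dB
N = −174 + 78.27 + 9.67 = −86.06 dBm
SNR = P_sig − N = −54.3 − (−86.06) = 31.76 dB → 31.8 dB

31.8 dB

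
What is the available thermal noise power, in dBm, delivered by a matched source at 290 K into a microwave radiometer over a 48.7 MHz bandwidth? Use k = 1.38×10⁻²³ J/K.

P_n = kTB = 1.38×10⁻²³ × 290 × 4.87×10⁷ = 1.95×10⁻¹³ W
In dBm: 10 log₁₀(1.95×10⁻¹³ / 10⁻³) = −97.1 dBm

−97.1 dBm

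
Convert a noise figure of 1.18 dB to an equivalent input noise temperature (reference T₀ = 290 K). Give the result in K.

90.5 K

F = 10^(1.18/10) = 1.3122
T_e = (F − 1)·T₀ = (1.3122 − 1) × 290 = 90.5 K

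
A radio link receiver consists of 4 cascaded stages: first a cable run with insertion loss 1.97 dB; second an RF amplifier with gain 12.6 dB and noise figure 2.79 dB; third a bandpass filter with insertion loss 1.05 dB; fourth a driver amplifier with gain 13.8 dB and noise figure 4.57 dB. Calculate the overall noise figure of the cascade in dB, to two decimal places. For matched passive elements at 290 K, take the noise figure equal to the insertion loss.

5.08 dB

Convert to linear (a loss of L dB is a gain of −L dB): F_i = 10^(NF_i/10), G_i = 10^(G_i,dB/10)
  Stage 1: F_1 = 10^(1.97/10) = 1.574, G_1 = 10^(−1.97/10) = 0.6353
  Stage 2: F_2 = 10^(2.79/10) = 1.901, G_2 = 10^(12.6/10) = 18.20
  Stage 3: F_3 = 10^(1.05/10) = 1.274, G_3 = 10^(−1.05/10) = 0.7852
  Stage 4: F_4 = 10^(4.57/10) = 2.864, G_4 = 10^(13.8/10) = 23.99
Friis cascade:
  F = 1.574 + (1.901 − 1)/0.6353 + (1.274 − 1)/11.56 + (2.864 − 1)/9.078 = 3.221
NF = 10 log₁₀(3.221) = 5.08 dB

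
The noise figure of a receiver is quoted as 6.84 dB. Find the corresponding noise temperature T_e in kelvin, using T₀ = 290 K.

1111 K

F = 10^(6.84/10) = 4.83059
T_e = (F − 1)·T₀ = (4.83059 − 1) × 290 = 1111 K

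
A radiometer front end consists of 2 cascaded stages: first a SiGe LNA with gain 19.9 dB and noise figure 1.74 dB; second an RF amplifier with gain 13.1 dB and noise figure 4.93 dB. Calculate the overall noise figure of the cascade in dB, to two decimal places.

Convert to linear (a loss of L dB is a gain of −L dB): F_i = 10^(NF_i/10), G_i = 10^(G_i,dB/10)
  Stage 1: F_1 = 10^(1.74/10) = 1.493, G_1 = 10^(19.9/10) = 97.72
  Stage 2: F_2 = 10^(4.93/10) = 3.112, G_2 = 10^(13.1/10) = 20.42
Friis cascade:
  F = 1.493 + (3.112 − 1)/97.72 = 1.514
NF = 10 log₁₀(1.514) = 1.80 dB

1.80 dB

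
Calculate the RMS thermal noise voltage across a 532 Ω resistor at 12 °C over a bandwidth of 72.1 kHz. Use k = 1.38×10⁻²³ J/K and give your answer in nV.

T = 12 °C + 273.15 = 285.15 K
V_n = √(4kTRB)
4kTRB = 4 × 1.38×10⁻²³ × 285.15 × 5.32×10² × 7.21×10⁴ = 6.04×10⁻¹³ V²
V_n = √(6.04×10⁻¹³) = 7.77×10⁻⁷ V = 777 nV

777 nV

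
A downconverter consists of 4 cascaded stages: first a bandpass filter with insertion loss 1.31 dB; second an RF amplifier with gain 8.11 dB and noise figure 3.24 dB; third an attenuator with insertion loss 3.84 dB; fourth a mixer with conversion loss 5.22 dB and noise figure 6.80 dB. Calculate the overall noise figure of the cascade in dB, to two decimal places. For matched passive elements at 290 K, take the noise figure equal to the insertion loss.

Convert to linear (a loss of L dB is a gain of −L dB): F_i = 10^(NF_i/10), G_i = 10^(G_i,dB/10)
  Stage 1: F_1 = 10^(1.31/10) = 1.352, G_1 = 10^(−1.31/10) = 0.7396
  Stage 2: F_2 = 10^(3.24/10) = 2.109, G_2 = 10^(8.11/10) = 6.471
  Stage 3: F_3 = 10^(3.84/10) = 2.421, G_3 = 10^(−3.84/10) = 0.4130
  Stage 4: F_4 = 10^(6.80/10) = 4.786, G_4 = 10^(−5.22/10) = 0.3006
Friis cascade:
  F = 1.352 + (2.109 − 1)/0.7396 + (2.421 − 1)/4.786 + (4.786 − 1)/1.977 = 5.063
NF = 10 log₁₀(5.063) = 7.04 dB

7.04 dB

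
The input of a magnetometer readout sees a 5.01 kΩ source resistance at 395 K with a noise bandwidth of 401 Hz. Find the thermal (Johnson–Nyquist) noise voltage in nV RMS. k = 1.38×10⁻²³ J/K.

209 nV

V_n = √(4kTRB)
4kTRB = 4 × 1.38×10⁻²³ × 395 × 5.01×10³ × 4.01×10² = 4.38×10⁻¹⁴ V²
V_n = √(4.38×10⁻¹⁴) = 2.09×10⁻⁷ V = 209 nV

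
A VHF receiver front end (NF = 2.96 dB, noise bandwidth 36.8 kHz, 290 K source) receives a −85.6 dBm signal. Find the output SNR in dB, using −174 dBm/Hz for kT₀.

39.8 dB

Noise floor: N = −174 + 10 log₁₀(B) + NF
10 log₁₀(3.68×10⁴) = 45.66 dB
N = −174 + 45.66 + 2.96 = −125.38 dBm
SNR = P_sig − N = −85.6 − (−125.38) = 39.78 dB → 39.8 dB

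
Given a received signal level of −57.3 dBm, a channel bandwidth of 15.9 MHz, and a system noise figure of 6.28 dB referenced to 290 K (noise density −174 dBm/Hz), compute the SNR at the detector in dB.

38.4 dB

Noise floor: N = −174 + 10 log₁₀(B) + NF
10 log₁₀(1.59×10⁷) = 72.01 dB
N = −174 + 72.01 + 6.28 = −95.71 dBm
SNR = P_sig − N = −57.3 − (−95.71) = 38.41 dB → 38.4 dB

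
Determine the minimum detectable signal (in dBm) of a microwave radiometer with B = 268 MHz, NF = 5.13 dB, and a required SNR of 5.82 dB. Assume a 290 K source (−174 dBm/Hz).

Sensitivity = −174 + 10 log₁₀(B) + NF + SNR_min
= −174 + 84.28 + 5.13 + 5.82
= −78.77 dBm → −78.8 dBm

−78.8 dBm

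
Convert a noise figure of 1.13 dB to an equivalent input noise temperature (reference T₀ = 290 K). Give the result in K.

86.2 K

F = 10^(1.13/10) = 1.29718
T_e = (F − 1)·T₀ = (1.29718 − 1) × 290 = 86.2 K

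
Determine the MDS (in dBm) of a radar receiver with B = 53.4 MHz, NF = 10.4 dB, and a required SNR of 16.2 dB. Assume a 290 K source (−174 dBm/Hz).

Sensitivity = −174 + 10 log₁₀(B) + NF + SNR_min
= −174 + 77.28 + 10.4 + 16.2
= −70.12 dBm → −70.1 dBm

−70.1 dBm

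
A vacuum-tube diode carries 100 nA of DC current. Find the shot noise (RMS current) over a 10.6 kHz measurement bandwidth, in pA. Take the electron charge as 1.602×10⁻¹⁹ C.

I_n = √(2qI·B)
2qI·B = 2 × 1.602×10⁻¹⁹ × 1.00×10⁻⁷ × 1.06×10⁴ = 3.40×10⁻²² A²
I_n = √(3.40×10⁻²²) = 1.84×10⁻¹¹ A = 18.4 pA

18.4 pA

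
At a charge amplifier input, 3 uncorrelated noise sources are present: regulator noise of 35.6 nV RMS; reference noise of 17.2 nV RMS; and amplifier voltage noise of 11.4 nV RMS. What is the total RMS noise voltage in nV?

Uncorrelated sources add in power (mean-square): V_tot = √(ΣV_i²)
V_tot = √[(3.56×10⁻⁸)² + (1.72×10⁻⁸)² + (1.14×10⁻⁸)²] = 4.11×10⁻⁸ V = 41.1 nV

41.1 nV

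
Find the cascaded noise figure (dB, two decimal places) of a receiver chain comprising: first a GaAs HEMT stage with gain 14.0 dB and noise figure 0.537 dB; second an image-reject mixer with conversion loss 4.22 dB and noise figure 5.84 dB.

0.95 dB

Convert to linear (a loss of L dB is a gain of −L dB): F_i = 10^(NF_i/10), G_i = 10^(G_i,dB/10)
  Stage 1: F_1 = 10^(0.537/10) = 1.132, G_1 = 10^(14.0/10) = 25.12
  Stage 2: F_2 = 10^(5.84/10) = 3.837, G_2 = 10^(−4.22/10) = 0.3784
Friis cascade:
  F = 1.132 + (3.837 − 1)/25.12 = 1.245
NF = 10 log₁₀(1.245) = 0.95 dB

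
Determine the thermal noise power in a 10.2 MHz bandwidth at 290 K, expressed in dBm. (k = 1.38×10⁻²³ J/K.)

P_n = kTB = 1.38×10⁻²³ × 290 × 1.02×10⁷ = 4.08×10⁻¹⁴ W
In dBm: 10 log₁₀(4.08×10⁻¹⁴ / 10⁻³) = −103.9 dBm

−103.9 dBm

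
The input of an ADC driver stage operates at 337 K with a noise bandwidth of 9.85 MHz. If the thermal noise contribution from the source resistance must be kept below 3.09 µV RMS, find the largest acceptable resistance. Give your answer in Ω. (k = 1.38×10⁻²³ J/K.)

52.1 Ω

Johnson–Nyquist: V_n = √(4kTRB) ⇒ R = V_n² / (4kTB)
4kTB = 4 × 1.38×10⁻²³ × 337 × 9.85×10⁶ = 1.83×10⁻¹³
R = (3.09×10⁻⁶)² / 1.83×10⁻¹³ = 5.21×10¹ Ω = 52.1 Ω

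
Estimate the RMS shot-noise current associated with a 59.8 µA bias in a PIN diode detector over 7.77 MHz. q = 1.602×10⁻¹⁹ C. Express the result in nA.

I_n = √(2qI·B)
2qI·B = 2 × 1.602×10⁻¹⁹ × 5.98×10⁻⁵ × 7.77×10⁶ = 1.49×10⁻¹⁶ A²
I_n = √(1.49×10⁻¹⁶) = 1.22×10⁻⁸ A = 12.2 nA

12.2 nA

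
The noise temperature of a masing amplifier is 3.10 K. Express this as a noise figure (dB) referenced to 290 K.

F = 1 + T_e/T₀ = 1 + 3.10/290 = 1.01069
NF = 10 log₁₀(1.01069) = 0.046 dB

0.046 dB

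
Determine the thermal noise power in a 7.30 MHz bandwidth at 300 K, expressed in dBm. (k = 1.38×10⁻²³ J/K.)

−105.2 dBm

P_n = kTB = 1.38×10⁻²³ × 300 × 7.30×10⁶ = 3.02×10⁻¹⁴ W
In dBm: 10 log₁₀(3.02×10⁻¹⁴ / 10⁻³) = −105.2 dBm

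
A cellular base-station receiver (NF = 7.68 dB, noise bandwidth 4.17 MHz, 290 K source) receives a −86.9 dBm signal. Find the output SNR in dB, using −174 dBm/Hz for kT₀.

Noise floor: N = −174 + 10 log₁₀(B) + NF
10 log₁₀(4.17×10⁶) = 66.2 dB
N = −174 + 66.2 + 7.68 = −100.12 dBm
SNR = P_sig − N = −86.9 − (−100.12) = 13.22 dB → 13.2 dB

13.2 dB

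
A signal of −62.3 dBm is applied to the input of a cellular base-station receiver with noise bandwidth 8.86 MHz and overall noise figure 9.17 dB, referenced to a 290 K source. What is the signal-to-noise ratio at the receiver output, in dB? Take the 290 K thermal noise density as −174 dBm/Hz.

33.1 dB

Noise floor: N = −174 + 10 log₁₀(B) + NF
10 log₁₀(8.86×10⁶) = 69.47 dB
N = −174 + 69.47 + 9.17 = −95.36 dBm
SNR = P_sig − N = −62.3 − (−95.36) = 33.06 dB → 33.1 dB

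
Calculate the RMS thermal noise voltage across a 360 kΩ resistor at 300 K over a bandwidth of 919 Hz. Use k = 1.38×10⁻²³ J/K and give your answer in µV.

2.34 µV

V_n = √(4kTRB)
4kTRB = 4 × 1.38×10⁻²³ × 300 × 3.60×10⁵ × 9.19×10² = 5.48×10⁻¹² V²
V_n = √(5.48×10⁻¹²) = 2.34×10⁻⁶ V = 2.34 µV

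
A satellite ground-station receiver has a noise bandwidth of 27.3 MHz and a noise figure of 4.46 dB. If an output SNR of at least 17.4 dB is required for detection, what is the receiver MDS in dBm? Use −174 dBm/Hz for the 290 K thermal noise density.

Sensitivity = −174 + 10 log₁₀(B) + NF + SNR_min
= −174 + 74.36 + 4.46 + 17.4
= −77.78 dBm → −77.8 dBm

−77.8 dBm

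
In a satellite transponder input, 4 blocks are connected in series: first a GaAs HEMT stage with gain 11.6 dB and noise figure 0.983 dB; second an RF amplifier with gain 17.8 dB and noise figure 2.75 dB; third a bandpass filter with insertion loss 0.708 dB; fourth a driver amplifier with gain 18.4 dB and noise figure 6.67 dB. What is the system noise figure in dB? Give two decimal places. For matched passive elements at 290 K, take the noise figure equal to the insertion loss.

1.21 dB

Convert to linear (a loss of L dB is a gain of −L dB): F_i = 10^(NF_i/10), G_i = 10^(G_i,dB/10)
  Stage 1: F_1 = 10^(0.983/10) = 1.254, G_1 = 10^(11.6/10) = 14.45
  Stage 2: F_2 = 10^(2.75/10) = 1.884, G_2 = 10^(17.8/10) = 60.26
  Stage 3: F_3 = 10^(0.708/10) = 1.177, G_3 = 10^(−0.708/10) = 0.8496
  Stage 4: F_4 = 10^(6.67/10) = 4.645, G_4 = 10^(18.4/10) = 69.18
Friis cascade:
  F = 1.254 + (1.884 − 1)/14.45 + (1.177 − 1)/871.0 + (4.645 − 1)/739.9 = 1.320
NF = 10 log₁₀(1.320) = 1.21 dB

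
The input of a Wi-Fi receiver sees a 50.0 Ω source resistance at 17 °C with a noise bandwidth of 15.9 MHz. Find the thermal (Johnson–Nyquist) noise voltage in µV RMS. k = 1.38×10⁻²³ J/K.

3.57 µV

T = 17 °C + 273.15 = 290.15 K
V_n = √(4kTRB)
4kTRB = 4 × 1.38×10⁻²³ × 290.15 × 5.00×10¹ × 1.59×10⁷ = 1.27×10⁻¹¹ V²
V_n = √(1.27×10⁻¹¹) = 3.57×10⁻⁶ V = 3.57 µV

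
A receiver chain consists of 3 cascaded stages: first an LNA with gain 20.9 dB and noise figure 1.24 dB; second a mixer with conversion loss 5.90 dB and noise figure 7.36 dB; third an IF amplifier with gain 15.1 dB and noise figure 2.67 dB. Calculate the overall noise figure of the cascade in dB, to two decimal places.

Convert to linear (a loss of L dB is a gain of −L dB): F_i = 10^(NF_i/10), G_i = 10^(G_i,dB/10)
  Stage 1: F_1 = 10^(1.24/10) = 1.330, G_1 = 10^(20.9/10) = 123.0
  Stage 2: F_2 = 10^(7.36/10) = 5.445, G_2 = 10^(−5.90/10) = 0.2570
  Stage 3: F_3 = 10^(2.67/10) = 1.849, G_3 = 10^(15.1/10) = 32.36
Friis cascade:
  F = 1.330 + (5.445 − 1)/123.0 + (1.849 − 1)/31.62 = 1.393
NF = 10 log₁₀(1.393) = 1.44 dB

1.44 dB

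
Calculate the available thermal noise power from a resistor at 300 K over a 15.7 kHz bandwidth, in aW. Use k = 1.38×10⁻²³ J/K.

P_n = kTB = 1.38×10⁻²³ × 300 × 1.57×10⁴ = 6.50×10⁻¹⁷ W = 65.0 aW

65.0 aW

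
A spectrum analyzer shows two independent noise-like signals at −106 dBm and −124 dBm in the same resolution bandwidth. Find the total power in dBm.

Convert to linear, add, convert back:
P₁ = 2.51×10⁻¹⁴ W, P₂ = 3.98×10⁻¹⁶ W
P_tot = 2.55×10⁻¹⁴ W → 10 log₁₀(P_tot / 10⁻³) = −105.9 dBm

−105.9 dBm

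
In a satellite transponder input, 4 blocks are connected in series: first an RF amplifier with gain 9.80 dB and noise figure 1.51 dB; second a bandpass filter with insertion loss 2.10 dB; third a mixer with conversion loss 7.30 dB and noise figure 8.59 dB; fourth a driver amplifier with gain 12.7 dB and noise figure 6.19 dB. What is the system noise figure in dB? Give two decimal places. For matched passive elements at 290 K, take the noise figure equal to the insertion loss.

Convert to linear (a loss of L dB is a gain of −L dB): F_i = 10^(NF_i/10), G_i = 10^(G_i,dB/10)
  Stage 1: F_1 = 10^(1.51/10) = 1.416, G_1 = 10^(9.80/10) = 9.550
  Stage 2: F_2 = 10^(2.10/10) = 1.622, G_2 = 10^(−2.10/10) = 0.6166
  Stage 3: F_3 = 10^(8.59/10) = 7.228, G_3 = 10^(−7.30/10) = 0.1862
  Stage 4: F_4 = 10^(6.19/10) = 4.159, G_4 = 10^(12.7/10) = 18.62
Friis cascade:
  F = 1.416 + (1.622 − 1)/9.550 + (7.228 − 1)/5.888 + (4.159 − 1)/1.096 = 5.420
NF = 10 log₁₀(5.420) = 7.34 dB

7.34 dB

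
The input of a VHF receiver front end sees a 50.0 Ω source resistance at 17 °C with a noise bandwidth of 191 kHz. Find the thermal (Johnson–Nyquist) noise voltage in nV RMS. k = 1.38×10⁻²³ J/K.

391 nV

T = 17 °C + 273.15 = 290.15 K
V_n = √(4kTRB)
4kTRB = 4 × 1.38×10⁻²³ × 290.15 × 5.00×10¹ × 1.91×10⁵ = 1.53×10⁻¹³ V²
V_n = √(1.53×10⁻¹³) = 3.91×10⁻⁷ V = 391 nV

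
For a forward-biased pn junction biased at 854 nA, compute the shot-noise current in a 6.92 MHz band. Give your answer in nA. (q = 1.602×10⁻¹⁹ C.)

I_n = √(2qI·B)
2qI·B = 2 × 1.602×10⁻¹⁹ × 8.54×10⁻⁷ × 6.92×10⁶ = 1.89×10⁻¹⁸ A²
I_n = √(1.89×10⁻¹⁸) = 1.38×10⁻⁹ A = 1.38 nA

1.38 nA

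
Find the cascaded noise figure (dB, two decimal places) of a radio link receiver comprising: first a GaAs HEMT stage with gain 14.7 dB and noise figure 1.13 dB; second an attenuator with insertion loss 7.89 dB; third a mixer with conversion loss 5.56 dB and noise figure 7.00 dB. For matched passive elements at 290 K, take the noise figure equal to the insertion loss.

3.63 dB

Convert to linear (a loss of L dB is a gain of −L dB): F_i = 10^(NF_i/10), G_i = 10^(G_i,dB/10)
  Stage 1: F_1 = 10^(1.13/10) = 1.297, G_1 = 10^(14.7/10) = 29.51
  Stage 2: F_2 = 10^(7.89/10) = 6.152, G_2 = 10^(−7.89/10) = 0.1626
  Stage 3: F_3 = 10^(7.00/10) = 5.012, G_3 = 10^(−5.56/10) = 0.2780
Friis cascade:
  F = 1.297 + (6.152 − 1)/29.51 + (5.012 − 1)/4.797 = 2.308
NF = 10 log₁₀(2.308) = 3.63 dB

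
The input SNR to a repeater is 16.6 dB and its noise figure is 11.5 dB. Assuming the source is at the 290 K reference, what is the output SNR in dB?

5.1 dB

By definition F = SNR_in/SNR_out, so in dB: SNR_out = SNR_in − NF
SNR_out = 16.6 − 11.5 = 5.1 dB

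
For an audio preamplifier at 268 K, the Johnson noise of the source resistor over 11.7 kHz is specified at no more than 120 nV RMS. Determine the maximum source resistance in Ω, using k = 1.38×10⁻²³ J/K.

83.2 Ω

Johnson–Nyquist: V_n = √(4kTRB) ⇒ R = V_n² / (4kTB)
4kTB = 4 × 1.38×10⁻²³ × 268 × 1.17×10⁴ = 1.73×10⁻¹⁶
R = (1.20×10⁻⁷)² / 1.73×10⁻¹⁶ = 8.32×10¹ Ω = 83.2 Ω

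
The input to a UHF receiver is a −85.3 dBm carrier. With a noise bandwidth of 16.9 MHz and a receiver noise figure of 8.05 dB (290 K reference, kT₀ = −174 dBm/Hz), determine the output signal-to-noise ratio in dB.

Noise floor: N = −174 + 10 log₁₀(B) + NF
10 log₁₀(1.69×10⁷) = 72.28 dB
N = −174 + 72.28 + 8.05 = −93.67 dBm
SNR = P_sig − N = −85.3 − (−93.67) = 8.37 dB → 8.4 dB

8.4 dB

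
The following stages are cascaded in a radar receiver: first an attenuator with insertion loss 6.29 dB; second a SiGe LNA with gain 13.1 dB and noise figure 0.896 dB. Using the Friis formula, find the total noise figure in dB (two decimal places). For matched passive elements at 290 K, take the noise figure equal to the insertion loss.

Convert to linear (a loss of L dB is a gain of −L dB): F_i = 10^(NF_i/10), G_i = 10^(G_i,dB/10)
  Stage 1: F_1 = 10^(6.29/10) = 4.256, G_1 = 10^(−6.29/10) = 0.2350
  Stage 2: F_2 = 10^(0.896/10) = 1.229, G_2 = 10^(13.1/10) = 20.42
Friis cascade:
  F = 4.256 + (1.229 − 1)/0.2350 = 5.231
NF = 10 log₁₀(5.231) = 7.19 dB

7.19 dB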